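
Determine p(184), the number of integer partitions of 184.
980462880430

p(n) counts ways to write n as a sum of positive integers (order ignored).
Euler's pentagonal recurrence: p(k) = p(k-1) + p(k-2) - p(k-5) - p(k-7) + p(k-12) + p(k-15) - ... (offsets j(3j∓1)/2, signs ++--, p(0)=1, p(<0)=0).
DP table for k = 0..183: p(0)=1, p(1)=1, p(2)=2, p(3)=3, p(4)=5, p(5)=7, p(6)=11, p(7)=15, p(8)=22, p(9)=30, p(10)=42, p(11)=56, p(12)=77, p(13)=101, p(14)=135, p(15)=176, p(16)=231, p(17)=297, p(18)=385, p(19)=490, p(20)=627, p(21)=792, p(22)=1002, p(23)=1255, p(24)=1575, p(25)=1958, p(26)=2436, p(27)=3010, p(28)=3718, p(29)=4565, p(30)=5604, p(31)=6842, p(32)=8349, p(33)=10143, p(34)=12310, p(35)=14883, p(36)=17977, p(37)=21637, p(38)=26015, p(39)=31185, p(40)=37338, p(41)=44583, p(42)=53174, p(43)=63261, p(44)=75175, p(45)=89134, p(46)=105558, p(47)=124754, p(48)=147273, p(49)=173525, p(50)=204226, p(51)=239943, p(52)=281589, p(53)=329931, p(54)=386155, p(55)=451276, p(56)=526823, p(57)=614154, p(58)=715220, p(59)=831820, p(60)=966467, p(61)=1121505, p(62)=1300156, p(63)=1505499, p(64)=1741630, p(65)=2012558, p(66)=2323520, p(67)=2679689, p(68)=3087735, p(69)=3554345, p(70)=4087968, p(71)=4697205, p(72)=5392783, p(73)=6185689, p(74)=7089500, p(75)=8118264, p(76)=9289091, p(77)=10619863, p(78)=12132164, p(79)=13848650, p(80)=15796476, p(81)=18004327, p(82)=20506255, p(83)=23338469, p(84)=26543660, p(85)=30167357, p(86)=34262962, p(87)=38887673, p(88)=44108109, p(89)=49995925, p(90)=56634173, p(91)=64112359, p(92)=72533807, p(93)=82010177, p(94)=92669720, p(95)=104651419, p(96)=118114304, p(97)=133230930, p(98)=150198136, p(99)=169229875, p(100)=190569292, p(101)=214481126, p(102)=241265379, p(103)=271248950, p(104)=304801365, p(105)=342325709, p(106)=384276336, p(107)=431149389, p(108)=483502844, p(109)=541946240, p(110)=607163746, p(111)=679903203, p(112)=761002156, p(113)=851376628, p(114)=952050665, p(115)=1064144451, p(116)=1188908248, p(117)=1327710076, p(118)=1482074143, p(119)=1653668665, p(120)=1844349560, p(121)=2056148051, p(122)=2291320912, p(123)=2552338241, p(124)=2841940500, p(125)=3163127352, p(126)=3519222692, p(127)=3913864295, p(128)=4351078600, p(129)=4835271870, p(130)=5371315400, p(131)=5964539504, p(132)=6620830889, p(133)=7346629512, p(134)=8149040695, p(135)=9035836076, p(136)=10015581680, p(137)=11097645016, p(138)=12292341831, p(139)=13610949895, p(140)=15065878135, p(141)=16670689208, p(142)=18440293320, p(143)=20390982757, p(144)=22540654445, p(145)=24908858009, p(146)=27517052599, p(147)=30388671978, p(148)=33549419497, p(149)=37027355200, p(150)=40853235313, p(151)=45060624582, p(152)=49686288421, p(153)=54770336324, p(154)=60356673280, p(155)=66493182097, p(156)=73232243759, p(157)=80630964769, p(158)=88751778802, p(159)=97662728555, p(160)=107438159466, p(161)=118159068427, p(162)=129913904637, p(163)=142798995930, p(164)=156919475295, p(165)=172389800255, p(166)=189334822579, p(167)=207890420102, p(168)=228204732751, p(169)=250438925115, p(170)=274768617130, p(171)=301384802048, p(172)=330495499613, p(173)=362326859895, p(174)=397125074750, p(175)=435157697830, p(176)=476715857290, p(177)=522115831195, p(178)=571701605655, p(179)=625846753120, p(180)=684957390936, p(181)=749474411781, p(182)=819876908323, p(183)=896684817527.
Final step: p(184) = p(183) + p(182) - p(179) - p(177) + p(172) + p(169) - p(162) - p(158) + p(149) + p(144) - p(133) - p(127) + p(114) + p(107) - p(92) - p(84) + p(67) + p(58) - p(39) - p(29) + p(8)
= 896684817527 + 819876908323 - 625846753120 - 522115831195 + 330495499613 + 250438925115 - 129913904637 - 88751778802 + 37027355200 + 22540654445 - 7346629512 - 3913864295 + 952050665 + 431149389 - 72533807 - 26543660 + 2679689 + 715220 - 31185 - 4565 + 22
= 980462880430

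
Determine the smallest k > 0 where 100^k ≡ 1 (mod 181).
90

181 is prime, so ord(100) divides φ(181) = 180.
Divisors of 180: 1, 2, 3, 4, 5, 6, 9, 10, 12, 15, 18, 20, 30, 36, 45, 60, 90, 180.
Repeated squaring: 100^1 ≡ 100, 100^2 ≡ 45, 100^4 ≡ 34, 100^8 ≡ 70, 100^16 ≡ 13, 100^32 ≡ 169, 100^64 ≡ 144, 100^128 ≡ 102 (mod 181).
Test 100^d mod 181 for each divisor d in increasing order:
100^1 ≡ 100
100^2 ≡ 45
100^3 = 100^2·100^1 ≡ 156
100^4 ≡ 34
100^5 = 100^4·100^1 ≡ 142
100^6 = 100^4·100^2 ≡ 82
100^9 = 100^8·100^1 ≡ 122
100^10 = 100^8·100^2 ≡ 73
100^12 = 100^8·100^4 ≡ 27
100^15 = 100^8·100^4·100^2·100^1 ≡ 49
100^18 = 100^16·100^2 ≡ 42
100^20 = 100^16·100^4 ≡ 80
100^30 = 100^16·100^8·100^4·100^2 ≡ 48
100^36 = 100^32·100^4 ≡ 135
100^45 = 100^32·100^8·100^4·100^1 ≡ 180
100^60 = 100^32·100^16·100^8·100^4 ≡ 132
100^90 = 100^64·100^16·100^8·100^2 ≡ 1  ← first divisor giving 1
The order is 90.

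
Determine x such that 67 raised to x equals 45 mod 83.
53

Baby-step giant-step with step n = ⌈√83⌉ = 10.
Baby steps 67^j mod 83 (j:value) for j=0..9: 0:1, 1:67, 2:7, 3:54, 4:49, 5:46, 6:11, 7:73, 8:77, 9:13.
Giant-step multiplier: 67^(-10) ≡ 67^(82-10) = 67^72 ≡ 81 (mod 83).
Giant steps γ_i = 45·81^i mod 83: γ_0=45, γ_1=76, γ_2=14, γ_3=55, γ_4=56, γ_5=54 (in table at j=3).
x = i·n + j = 5·10 + 3 = 53.
Check: 67^53 ≡ 45 (mod 83).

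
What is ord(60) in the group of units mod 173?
43

173 is prime, so ord(60) divides φ(173) = 172.
Divisors of 172: 1, 2, 4, 43, 86, 172.
Repeated squaring: 60^1 ≡ 60, 60^2 ≡ 140, 60^4 ≡ 51, 60^8 ≡ 6, 60^16 ≡ 36, 60^32 ≡ 85, 60^64 ≡ 132, 60^128 ≡ 124 (mod 173).
Test 60^d mod 173 for each divisor d in increasing order:
60^1 ≡ 60
60^2 ≡ 140
60^4 ≡ 51
60^43 = 60^32·60^8·60^2·60^1 ≡ 1  ← first divisor giving 1
The order is 43.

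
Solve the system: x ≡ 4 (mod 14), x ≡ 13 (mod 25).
88

Using Chinese Remainder Theorem:
M = 14 × 25 = 350
M1 = 25, M2 = 14
y1 = 25^(-1) mod 14 = 9
y2 = 14^(-1) mod 25 = 9
x = (4×25×9 + 13×14×9) mod 350 = 88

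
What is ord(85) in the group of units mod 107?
53

107 is prime, so ord(85) divides φ(107) = 106.
Divisors of 106: 1, 2, 53, 106.
Repeated squaring: 85^1 ≡ 85, 85^2 ≡ 56, 85^4 ≡ 33, 85^8 ≡ 19, 85^16 ≡ 40, 85^32 ≡ 102, 85^64 ≡ 25 (mod 107).
Test 85^d mod 107 for each divisor d in increasing order:
85^1 ≡ 85
85^2 ≡ 56
85^53 = 85^32·85^16·85^4·85^1 ≡ 1  ← first divisor giving 1
The order is 53.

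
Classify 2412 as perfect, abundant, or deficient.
abundant

Proper divisors of 2412: sum = 1 + 2 + 3 + 4 + 6 + 9 + 12 + 18 + ... + 402 + 603 + 804 + 1206 (17 divisors) = 3776
Since 3776 > 2412, 2412 is abundant.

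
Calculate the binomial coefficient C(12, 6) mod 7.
0

Using Lucas' theorem:
Write n=12 and k=6 in base 7:
n in base 7: [1, 5]
k in base 7: [0, 6]
C(12,6) mod 7 = ∏ C(n_i, k_i) mod 7
Digit binomials (mod 7): C(1,0) = 1; C(5,6) = 0 (k_i > n_i)
Product: 1 × 0 = 0 ≡ 0 (mod 7)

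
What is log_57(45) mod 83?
29

Baby-step giant-step with step n = ⌈√83⌉ = 10.
Baby steps 57^j mod 83 (j:value) for j=0..9: 0:1, 1:57, 2:12, 3:20, 4:61, 5:74, 6:68, 7:58, 8:69, 9:32.
Giant-step multiplier: 57^(-10) ≡ 57^(82-10) = 57^72 ≡ 41 (mod 83).
Giant steps γ_i = 45·41^i mod 83: γ_0=45, γ_1=19, γ_2=32 (in table at j=9).
x = i·n + j = 2·10 + 9 = 29.
Check: 57^29 ≡ 45 (mod 83).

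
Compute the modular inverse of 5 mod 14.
3

gcd(5, 14) = 1, so the inverse exists.
Extended Euclidean algorithm on (14, 5):
14 = 2 × 5 + 4  ⟹  4 = (1)·14 + (-2)·5
5 = 1 × 4 + 1  ⟹  1 = (-1)·14 + (3)·5
So (3)·5 ≡ 1 (mod 14), i.e. 5^(-1) ≡ 3 (mod 14).
Check: 5 × 3 = 15 ≡ 1 (mod 14)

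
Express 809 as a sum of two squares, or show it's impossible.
5² + 28² (a=5, b=28)

Factorization: 809 = 809
By Fermat: n is sum of two squares iff every prime p ≡ 3 (mod 4) appears to even power.
All primes ≡ 3 (mod 4) appear to even power.
Search a = 0, 1, 2, … for 809 - a² a perfect square: first hit at a = 5: 809 - 25 = 784 = 28².
809 = 5² + 28² = 25 + 784 ✓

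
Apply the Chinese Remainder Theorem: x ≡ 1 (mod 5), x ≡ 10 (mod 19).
86

Using Chinese Remainder Theorem:
M = 5 × 19 = 95
M1 = 19, M2 = 5
y1 = 19^(-1) mod 5 = 4
y2 = 5^(-1) mod 19 = 4
x = (1×19×4 + 10×5×4) mod 95 = 86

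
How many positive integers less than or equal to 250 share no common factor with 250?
100

250 = 2 × 5^3
φ(n) = n × ∏(1 - 1/p) for each prime p dividing n
φ(250) = 250 × (1 - 1/2) × (1 - 1/5) = 100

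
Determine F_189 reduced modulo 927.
164

Matrix identity: Q^n = [[F_(n+1), F_n], [F_n, F_(n-1)]] with Q = [[1,1],[1,0]].
n = 189 = 10111101₂. Square-and-multiply, entries mod 927:
Q^1 = [[1,1],[1,0]]
Q^2 = (Q^1)² = [[2,1],[1,1]]
Q^5 = (Q^2)²·Q = [[8,5],[5,3]]
Q^11 = (Q^5)²·Q = [[144,89],[89,55]]
Q^23 = (Q^11)²·Q = [[18,847],[847,98]]
Q^47 = (Q^23)²·Q = [[225,235],[235,917]]
Q^94 = (Q^47)² = [[172,467],[467,632]]
Q^189 = (Q^94)²·Q = [[197,164],[164,33]]
F_189 mod 927 = Q^189[0][1] = 164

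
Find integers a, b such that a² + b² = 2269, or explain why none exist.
30² + 37² (a=30, b=37)

Factorization: 2269 = 2269
By Fermat: n is sum of two squares iff every prime p ≡ 3 (mod 4) appears to even power.
All primes ≡ 3 (mod 4) appear to even power.
Search a = 0, 1, 2, … for 2269 - a² a perfect square: first hit at a = 30: 2269 - 900 = 1369 = 37².
2269 = 30² + 37² = 900 + 1369 ✓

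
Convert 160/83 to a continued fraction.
[1; 1, 12, 1, 5]

Euclidean algorithm steps:
160 = 1 × 83 + 77
83 = 1 × 77 + 6
77 = 12 × 6 + 5
6 = 1 × 5 + 1
5 = 5 × 1 + 0
Continued fraction: [1; 1, 12, 1, 5]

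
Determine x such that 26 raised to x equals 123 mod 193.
133

Baby-step giant-step with step n = ⌈√193⌉ = 14.
Baby steps 26^j mod 193 (j:value) for j=0..13: 0:1, 1:26, 2:97, 3:13, 4:145, 5:103, 6:169, 7:148, 8:181, 9:74, 10:187, 11:37, 12:190, 13:115.
Giant-step multiplier: 26^(-14) ≡ 26^(192-14) = 26^178 ≡ 128 (mod 193).
Giant steps γ_i = 123·128^i mod 193: γ_0=123, γ_1=111, γ_2=119, γ_3=178, γ_4=10, γ_5=122, γ_6=176, γ_7=140, γ_8=164, γ_9=148 (in table at j=7).
x = i·n + j = 9·14 + 7 = 133.
Check: 26^133 ≡ 123 (mod 193).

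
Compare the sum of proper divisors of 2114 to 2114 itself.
deficient

Proper divisors of 2114: sum = 1 + 2 + 7 + 14 + 151 + 302 + 1057 = 1534
Since 1534 < 2114, 2114 is deficient.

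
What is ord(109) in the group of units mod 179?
178

179 is prime, so ord(109) divides φ(179) = 178.
Divisors of 178: 1, 2, 89, 178.
Repeated squaring: 109^1 ≡ 109, 109^2 ≡ 67, 109^4 ≡ 14, 109^8 ≡ 17, 109^16 ≡ 110, 109^32 ≡ 107, 109^64 ≡ 172, 109^128 ≡ 49 (mod 179).
Test 109^d mod 179 for each divisor d in increasing order:
109^1 ≡ 109
109^2 ≡ 67
109^89 = 109^64·109^16·109^8·109^1 ≡ 178
109^178 = 109^128·109^32·109^16·109^2 ≡ 1  ← first divisor giving 1
The order is 178.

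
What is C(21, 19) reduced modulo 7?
0

Using Lucas' theorem:
Write n=21 and k=19 in base 7:
n in base 7: [3, 0]
k in base 7: [2, 5]
C(21,19) mod 7 = ∏ C(n_i, k_i) mod 7
Digit binomials (mod 7): C(3,2) = 3; C(0,5) = 0 (k_i > n_i)
Product: 3 × 0 = 0 ≡ 0 (mod 7)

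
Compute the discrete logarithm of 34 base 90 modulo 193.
163

Baby-step giant-step with step n = ⌈√193⌉ = 14.
Baby steps 90^j mod 193 (j:value) for j=0..13: 0:1, 1:90, 2:187, 3:39, 4:36, 5:152, 6:170, 7:53, 8:138, 9:68, 10:137, 11:171, 12:143, 13:132.
Giant-step multiplier: 90^(-14) ≡ 90^(192-14) = 90^178 ≡ 92 (mod 193).
Giant steps γ_i = 34·92^i mod 193: γ_0=34, γ_1=40, γ_2=13, γ_3=38, γ_4=22, γ_5=94, γ_6=156, γ_7=70, γ_8=71, γ_9=163, γ_10=135, γ_11=68 (in table at j=9).
x = i·n + j = 11·14 + 9 = 163.
Check: 90^163 ≡ 34 (mod 193).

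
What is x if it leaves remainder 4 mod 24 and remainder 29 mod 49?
1156

Using Chinese Remainder Theorem:
M = 24 × 49 = 1176
M1 = 49, M2 = 24
y1 = 49^(-1) mod 24 = 1
y2 = 24^(-1) mod 49 = 47
x = (4×49×1 + 29×24×47) mod 1176 = 1156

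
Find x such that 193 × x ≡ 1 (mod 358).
243

gcd(193, 358) = 1, so the inverse exists.
Extended Euclidean algorithm on (358, 193):
358 = 1 × 193 + 165  ⟹  165 = (1)·358 + (-1)·193
193 = 1 × 165 + 28  ⟹  28 = (-1)·358 + (2)·193
165 = 5 × 28 + 25  ⟹  25 = (6)·358 + (-11)·193
28 = 1 × 25 + 3  ⟹  3 = (-7)·358 + (13)·193
25 = 8 × 3 + 1  ⟹  1 = (62)·358 + (-115)·193
So (-115)·193 ≡ 1 (mod 358), i.e. 193^(-1) ≡ -115 ≡ 243 (mod 358).
Check: 193 × 243 = 46899 ≡ 1 (mod 358)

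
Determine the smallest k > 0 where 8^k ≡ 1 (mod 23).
11

23 is prime, so ord(8) divides φ(23) = 22.
Divisors of 22: 1, 2, 11, 22.
Repeated squaring: 8^1 ≡ 8, 8^2 ≡ 18, 8^4 ≡ 2, 8^8 ≡ 4, 8^16 ≡ 16 (mod 23).
Test 8^d mod 23 for each divisor d in increasing order:
8^1 ≡ 8
8^2 ≡ 18
8^11 = 8^8·8^2·8^1 ≡ 1  ← first divisor giving 1
The order is 11.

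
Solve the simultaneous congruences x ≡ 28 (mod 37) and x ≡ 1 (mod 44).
1101

Using Chinese Remainder Theorem:
M = 37 × 44 = 1628
M1 = 44, M2 = 37
y1 = 44^(-1) mod 37 = 16
y2 = 37^(-1) mod 44 = 25
x = (28×44×16 + 1×37×25) mod 1628 = 1101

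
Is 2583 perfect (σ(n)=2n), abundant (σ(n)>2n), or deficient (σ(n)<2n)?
deficient

Proper divisors of 2583: sum = 1 + 3 + 7 + 9 + 21 + 41 + 63 + 123 + 287 + 369 + 861 = 1785
Since 1785 < 2583, 2583 is deficient.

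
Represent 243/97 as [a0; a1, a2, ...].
[2; 1, 1, 48]

Euclidean algorithm steps:
243 = 2 × 97 + 49
97 = 1 × 49 + 48
49 = 1 × 48 + 1
48 = 48 × 1 + 0
Continued fraction: [2; 1, 1, 48]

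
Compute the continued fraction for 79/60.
[1; 3, 6, 3]

Euclidean algorithm steps:
79 = 1 × 60 + 19
60 = 3 × 19 + 3
19 = 6 × 3 + 1
3 = 3 × 1 + 0
Continued fraction: [1; 3, 6, 3]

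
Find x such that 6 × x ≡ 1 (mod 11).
2

gcd(6, 11) = 1, so the inverse exists.
Extended Euclidean algorithm on (11, 6):
11 = 1 × 6 + 5  ⟹  5 = (1)·11 + (-1)·6
6 = 1 × 5 + 1  ⟹  1 = (-1)·11 + (2)·6
So (2)·6 ≡ 1 (mod 11), i.e. 6^(-1) ≡ 2 (mod 11).
Check: 6 × 2 = 12 ≡ 1 (mod 11)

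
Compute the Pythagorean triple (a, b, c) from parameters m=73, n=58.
(1965, 8468, 8693)

Euclid's formula: a = m² - n², b = 2mn, c = m² + n²
m = 73, n = 58
a = 73² - 58² = 5329 - 3364 = 1965
b = 2 × 73 × 58 = 8468
c = 73² + 58² = 5329 + 3364 = 8693
Verification: 1965² + 8468² = 3861225 + 71707024 = 75568249 = 8693² ✓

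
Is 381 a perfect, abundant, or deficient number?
deficient

Proper divisors of 381: sum = 1 + 3 + 127 = 131
Since 131 < 381, 381 is deficient.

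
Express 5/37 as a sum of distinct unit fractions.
1/8 + 1/99 + 1/29304

Greedy algorithm:
5/37: ceiling(37/5) = 8, use 1/8
3/296: ceiling(296/3) = 99, use 1/99
1/29304: ceiling(29304/1) = 29304, use 1/29304
Result: 5/37 = 1/8 + 1/99 + 1/29304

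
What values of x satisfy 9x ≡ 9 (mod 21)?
x ≡ 1 (mod 7)

gcd(9, 21) = 3, which divides 9, so solutions exist.
Divide through by 3: 3x ≡ 3 (mod 7).
Find 3^(-1) mod 7 by the extended Euclidean algorithm:
7 = 2 × 3 + 1  ⟹  1 = (1)·7 + (-2)·3
So (-2)·3 ≡ 1 (mod 7), i.e. 3^(-1) ≡ -2 ≡ 5 (mod 7).
x ≡ 5 × 3 = 15 ≡ 1 (mod 7).
Check: 9 × 1 = 9 ≡ 9 (mod 21).
x ≡ 1 (mod 7), giving 3 solutions mod 21.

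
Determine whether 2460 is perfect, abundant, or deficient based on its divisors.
abundant

Proper divisors of 2460: sum = 1 + 2 + 3 + 4 + 5 + 6 + 10 + 12 + ... + 492 + 615 + 820 + 1230 (23 divisors) = 4596
Since 4596 > 2460, 2460 is abundant.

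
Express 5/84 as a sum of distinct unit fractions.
1/17 + 1/1428

Greedy algorithm:
5/84: ceiling(84/5) = 17, use 1/17
1/1428: ceiling(1428/1) = 1428, use 1/1428
Result: 5/84 = 1/17 + 1/1428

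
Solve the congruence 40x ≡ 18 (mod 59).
x ≡ 27 (mod 59)

gcd(40, 59) = 1, which divides 18, so solutions exist.
Find 40^(-1) mod 59 by the extended Euclidean algorithm:
59 = 1 × 40 + 19  ⟹  19 = (1)·59 + (-1)·40
40 = 2 × 19 + 2  ⟹  2 = (-2)·59 + (3)·40
19 = 9 × 2 + 1  ⟹  1 = (19)·59 + (-28)·40
So (-28)·40 ≡ 1 (mod 59), i.e. 40^(-1) ≡ -28 ≡ 31 (mod 59).
x ≡ 31 × 18 = 558 ≡ 27 (mod 59).
Check: 40 × 27 = 1080 ≡ 18 (mod 59).
Unique solution: x ≡ 27 (mod 59)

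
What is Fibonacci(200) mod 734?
707

Matrix identity: Q^n = [[F_(n+1), F_n], [F_n, F_(n-1)]] with Q = [[1,1],[1,0]].
n = 200 = 11001000₂. Square-and-multiply, entries mod 734:
Q^1 = [[1,1],[1,0]]
Q^3 = (Q^1)²·Q = [[3,2],[2,1]]
Q^6 = (Q^3)² = [[13,8],[8,5]]
Q^12 = (Q^6)² = [[233,144],[144,89]]
Q^25 = (Q^12)²·Q = [[283,157],[157,126]]
Q^50 = (Q^25)² = [[510,355],[355,155]]
Q^100 = (Q^50)² = [[41,461],[461,314]]
Q^200 = (Q^100)² = [[608,707],[707,635]]
F_200 mod 734 = Q^200[0][1] = 707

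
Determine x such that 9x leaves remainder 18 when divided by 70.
x ≡ 2 (mod 70)

gcd(9, 70) = 1, which divides 18, so solutions exist.
Find 9^(-1) mod 70 by the extended Euclidean algorithm:
70 = 7 × 9 + 7  ⟹  7 = (1)·70 + (-7)·9
9 = 1 × 7 + 2  ⟹  2 = (-1)·70 + (8)·9
7 = 3 × 2 + 1  ⟹  1 = (4)·70 + (-31)·9
So (-31)·9 ≡ 1 (mod 70), i.e. 9^(-1) ≡ -31 ≡ 39 (mod 70).
x ≡ 39 × 18 = 702 ≡ 2 (mod 70).
Check: 9 × 2 = 18 ≡ 18 (mod 70).
Unique solution: x ≡ 2 (mod 70)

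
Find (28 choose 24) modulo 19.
12

Using Lucas' theorem:
Write n=28 and k=24 in base 19:
n in base 19: [1, 9]
k in base 19: [1, 5]
C(28,24) mod 19 = ∏ C(n_i, k_i) mod 19
Digit binomials (mod 19): C(1,1) = 1; C(9,5) = 126 ≡ 12
Product: 1 × 12 = 12 ≡ 12 (mod 19)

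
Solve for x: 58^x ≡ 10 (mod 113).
83

Baby-step giant-step with step n = ⌈√113⌉ = 11.
Baby steps 58^j mod 113 (j:value) for j=0..10: 0:1, 1:58, 2:87, 3:74, 4:111, 5:110, 6:52, 7:78, 8:4, 9:6, 10:9.
Giant-step multiplier: 58^(-11) ≡ 58^(112-11) = 58^101 ≡ 21 (mod 113).
Giant steps γ_i = 10·21^i mod 113: γ_0=10, γ_1=97, γ_2=3, γ_3=63, γ_4=80, γ_5=98, γ_6=24, γ_7=52 (in table at j=6).
x = i·n + j = 7·11 + 6 = 83.
Check: 58^83 ≡ 10 (mod 113).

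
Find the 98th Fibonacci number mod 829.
737

Matrix identity: Q^n = [[F_(n+1), F_n], [F_n, F_(n-1)]] with Q = [[1,1],[1,0]].
n = 98 = 1100010₂. Square-and-multiply, entries mod 829:
Q^1 = [[1,1],[1,0]]
Q^3 = (Q^1)²·Q = [[3,2],[2,1]]
Q^6 = (Q^3)² = [[13,8],[8,5]]
Q^12 = (Q^6)² = [[233,144],[144,89]]
Q^24 = (Q^12)² = [[415,773],[773,471]]
Q^49 = (Q^24)²·Q = [[566,442],[442,124]]
Q^98 = (Q^49)² = [[82,737],[737,174]]
F_98 mod 829 = Q^98[0][1] = 737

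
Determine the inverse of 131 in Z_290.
31

gcd(131, 290) = 1, so the inverse exists.
Extended Euclidean algorithm on (290, 131):
290 = 2 × 131 + 28  ⟹  28 = (1)·290 + (-2)·131
131 = 4 × 28 + 19  ⟹  19 = (-4)·290 + (9)·131
28 = 1 × 19 + 9  ⟹  9 = (5)·290 + (-11)·131
19 = 2 × 9 + 1  ⟹  1 = (-14)·290 + (31)·131
So (31)·131 ≡ 1 (mod 290), i.e. 131^(-1) ≡ 31 (mod 290).
Check: 131 × 31 = 4061 ≡ 1 (mod 290)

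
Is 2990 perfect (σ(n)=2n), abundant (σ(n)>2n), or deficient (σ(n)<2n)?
abundant

Proper divisors of 2990: sum = 1 + 2 + 5 + 10 + 13 + 23 + 26 + 46 + 65 + 115 + 130 + 230 + 299 + 598 + 1495 = 3058
Since 3058 > 2990, 2990 is abundant.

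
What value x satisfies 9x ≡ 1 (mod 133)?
74

gcd(9, 133) = 1, so the inverse exists.
Extended Euclidean algorithm on (133, 9):
133 = 14 × 9 + 7  ⟹  7 = (1)·133 + (-14)·9
9 = 1 × 7 + 2  ⟹  2 = (-1)·133 + (15)·9
7 = 3 × 2 + 1  ⟹  1 = (4)·133 + (-59)·9
So (-59)·9 ≡ 1 (mod 133), i.e. 9^(-1) ≡ -59 ≡ 74 (mod 133).
Check: 9 × 74 = 666 ≡ 1 (mod 133)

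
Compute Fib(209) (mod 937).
357

Matrix identity: Q^n = [[F_(n+1), F_n], [F_n, F_(n-1)]] with Q = [[1,1],[1,0]].
n = 209 = 11010001₂. Square-and-multiply, entries mod 937:
Q^1 = [[1,1],[1,0]]
Q^3 = (Q^1)²·Q = [[3,2],[2,1]]
Q^6 = (Q^3)² = [[13,8],[8,5]]
Q^13 = (Q^6)²·Q = [[377,233],[233,144]]
Q^26 = (Q^13)² = [[585,520],[520,65]]
Q^52 = (Q^26)² = [[764,680],[680,84]]
Q^104 = (Q^52)² = [[404,385],[385,19]]
Q^209 = (Q^104)²·Q = [[174,357],[357,754]]
F_209 mod 937 = Q^209[0][1] = 357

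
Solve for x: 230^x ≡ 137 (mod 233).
129

Baby-step giant-step with step n = ⌈√233⌉ = 16.
Baby steps 230^j mod 233 (j:value) for j=0..15: 0:1, 1:230, 2:9, 3:206, 4:81, 5:223, 6:30, 7:143, 8:37, 9:122, 10:100, 11:166, 12:201, 13:96, 14:178, 15:165.
Giant-step multiplier: 230^(-16) ≡ 230^(232-16) = 230^216 ≡ 8 (mod 233).
Giant steps γ_i = 137·8^i mod 233: γ_0=137, γ_1=164, γ_2=147, γ_3=11, γ_4=88, γ_5=5, γ_6=40, γ_7=87, γ_8=230 (in table at j=1).
x = i·n + j = 8·16 + 1 = 129.
Check: 230^129 ≡ 137 (mod 233).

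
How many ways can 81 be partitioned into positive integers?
18004327

p(n) counts ways to write n as a sum of positive integers (order ignored).
Euler's pentagonal recurrence: p(k) = p(k-1) + p(k-2) - p(k-5) - p(k-7) + p(k-12) + p(k-15) - ... (offsets j(3j∓1)/2, signs ++--, p(0)=1, p(<0)=0).
DP table for k = 0..80: p(0)=1, p(1)=1, p(2)=2, p(3)=3, p(4)=5, p(5)=7, p(6)=11, p(7)=15, p(8)=22, p(9)=30, p(10)=42, p(11)=56, p(12)=77, p(13)=101, p(14)=135, p(15)=176, p(16)=231, p(17)=297, p(18)=385, p(19)=490, p(20)=627, p(21)=792, p(22)=1002, p(23)=1255, p(24)=1575, p(25)=1958, p(26)=2436, p(27)=3010, p(28)=3718, p(29)=4565, p(30)=5604, p(31)=6842, p(32)=8349, p(33)=10143, p(34)=12310, p(35)=14883, p(36)=17977, p(37)=21637, p(38)=26015, p(39)=31185, p(40)=37338, p(41)=44583, p(42)=53174, p(43)=63261, p(44)=75175, p(45)=89134, p(46)=105558, p(47)=124754, p(48)=147273, p(49)=173525, p(50)=204226, p(51)=239943, p(52)=281589, p(53)=329931, p(54)=386155, p(55)=451276, p(56)=526823, p(57)=614154, p(58)=715220, p(59)=831820, p(60)=966467, p(61)=1121505, p(62)=1300156, p(63)=1505499, p(64)=1741630, p(65)=2012558, p(66)=2323520, p(67)=2679689, p(68)=3087735, p(69)=3554345, p(70)=4087968, p(71)=4697205, p(72)=5392783, p(73)=6185689, p(74)=7089500, p(75)=8118264, p(76)=9289091, p(77)=10619863, p(78)=12132164, p(79)=13848650, p(80)=15796476.
Final step: p(81) = p(80) + p(79) - p(76) - p(74) + p(69) + p(66) - p(59) - p(55) + p(46) + p(41) - p(30) - p(24) + p(11) + p(4)
= 15796476 + 13848650 - 9289091 - 7089500 + 3554345 + 2323520 - 831820 - 451276 + 105558 + 44583 - 5604 - 1575 + 56 + 5
= 18004327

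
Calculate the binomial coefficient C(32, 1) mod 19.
13

Using Lucas' theorem:
Write n=32 and k=1 in base 19:
n in base 19: [1, 13]
k in base 19: [0, 1]
C(32,1) mod 19 = ∏ C(n_i, k_i) mod 19
Digit binomials (mod 19): C(1,0) = 1; C(13,1) = 13
Product: 1 × 13 = 13 ≡ 13 (mod 19)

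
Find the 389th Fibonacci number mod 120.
29

Matrix identity: Q^n = [[F_(n+1), F_n], [F_n, F_(n-1)]] with Q = [[1,1],[1,0]].
n = 389 = 110000101₂. Square-and-multiply, entries mod 120:
Q^1 = [[1,1],[1,0]]
Q^3 = (Q^1)²·Q = [[3,2],[2,1]]
Q^6 = (Q^3)² = [[13,8],[8,5]]
Q^12 = (Q^6)² = [[113,24],[24,89]]
Q^24 = (Q^12)² = [[25,48],[48,97]]
Q^48 = (Q^24)² = [[49,96],[96,73]]
Q^97 = (Q^48)²·Q = [[49,97],[97,72]]
Q^194 = (Q^97)² = [[50,97],[97,73]]
Q^389 = (Q^194)²·Q = [[80,29],[29,51]]
F_389 mod 120 = Q^389[0][1] = 29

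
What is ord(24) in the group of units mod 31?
30

31 is prime, so ord(24) divides φ(31) = 30.
Divisors of 30: 1, 2, 3, 5, 6, 10, 15, 30.
Repeated squaring: 24^1 ≡ 24, 24^2 ≡ 18, 24^4 ≡ 14, 24^8 ≡ 10, 24^16 ≡ 7 (mod 31).
Test 24^d mod 31 for each divisor d in increasing order:
24^1 ≡ 24
24^2 ≡ 18
24^3 = 24^2·24^1 ≡ 29
24^5 = 24^4·24^1 ≡ 26
24^6 = 24^4·24^2 ≡ 4
24^10 = 24^8·24^2 ≡ 25
24^15 = 24^8·24^4·24^2·24^1 ≡ 30
24^30 = 24^16·24^8·24^4·24^2 ≡ 1  ← first divisor giving 1
The order is 30.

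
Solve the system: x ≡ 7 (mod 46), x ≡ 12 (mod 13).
467

Using Chinese Remainder Theorem:
M = 46 × 13 = 598
M1 = 13, M2 = 46
y1 = 13^(-1) mod 46 = 39
y2 = 46^(-1) mod 13 = 2
x = (7×13×39 + 12×46×2) mod 598 = 467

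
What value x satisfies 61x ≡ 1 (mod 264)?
13

gcd(61, 264) = 1, so the inverse exists.
Extended Euclidean algorithm on (264, 61):
264 = 4 × 61 + 20  ⟹  20 = (1)·264 + (-4)·61
61 = 3 × 20 + 1  ⟹  1 = (-3)·264 + (13)·61
So (13)·61 ≡ 1 (mod 264), i.e. 61^(-1) ≡ 13 (mod 264).
Check: 61 × 13 = 793 ≡ 1 (mod 264)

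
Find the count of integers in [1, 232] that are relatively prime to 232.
112

232 = 2^3 × 29
φ(n) = n × ∏(1 - 1/p) for each prime p dividing n
φ(232) = 232 × (1 - 1/2) × (1 - 1/29) = 112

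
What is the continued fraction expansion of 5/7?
[0; 1, 2, 2]

Euclidean algorithm steps:
5 = 0 × 7 + 5
7 = 1 × 5 + 2
5 = 2 × 2 + 1
2 = 2 × 1 + 0
Continued fraction: [0; 1, 2, 2]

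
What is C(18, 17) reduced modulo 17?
1

Using Lucas' theorem:
Write n=18 and k=17 in base 17:
n in base 17: [1, 1]
k in base 17: [1, 0]
C(18,17) mod 17 = ∏ C(n_i, k_i) mod 17
Digit binomials (mod 17): C(1,1) = 1; C(1,0) = 1
Product: 1 × 1 = 1 ≡ 1 (mod 17)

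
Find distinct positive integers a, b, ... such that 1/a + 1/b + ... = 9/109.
1/13 + 1/178 + 1/36033 + 1/1817691892 + 1/8260009533788657268

Greedy algorithm:
9/109: ceiling(109/9) = 13, use 1/13
8/1417: ceiling(1417/8) = 178, use 1/178
7/252226: ceiling(252226/7) = 36033, use 1/36033
5/9088459458: ceiling(9088459458/5) = 1817691892, use 1/1817691892
1/8260009533788657268: ceiling(8260009533788657268/1) = 8260009533788657268, use 1/8260009533788657268
Result: 9/109 = 1/13 + 1/178 + 1/36033 + 1/1817691892 + 1/8260009533788657268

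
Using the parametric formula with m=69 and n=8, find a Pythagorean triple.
(4697, 1104, 4825)

Euclid's formula: a = m² - n², b = 2mn, c = m² + n²
m = 69, n = 8
a = 69² - 8² = 4761 - 64 = 4697
b = 2 × 69 × 8 = 1104
c = 69² + 8² = 4761 + 64 = 4825
Verification: 4697² + 1104² = 22061809 + 1218816 = 23280625 = 4825² ✓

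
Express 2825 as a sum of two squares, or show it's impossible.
4² + 53² (a=4, b=53)

Factorization: 2825 = 5^2 × 113
By Fermat: n is sum of two squares iff every prime p ≡ 3 (mod 4) appears to even power.
All primes ≡ 3 (mod 4) appear to even power.
Search a = 0, 1, 2, … for 2825 - a² a perfect square: first hit at a = 4: 2825 - 16 = 2809 = 53².
2825 = 4² + 53² = 16 + 2809 ✓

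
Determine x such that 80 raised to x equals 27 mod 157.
54

Baby-step giant-step with step n = ⌈√157⌉ = 13.
Baby steps 80^j mod 157 (j:value) for j=0..12: 0:1, 1:80, 2:120, 3:23, 4:113, 5:91, 6:58, 7:87, 8:52, 9:78, 10:117, 11:97, 12:67.
Giant-step multiplier: 80^(-13) ≡ 80^(156-13) = 80^143 ≡ 50 (mod 157).
Giant steps γ_i = 27·50^i mod 157: γ_0=27, γ_1=94, γ_2=147, γ_3=128, γ_4=120 (in table at j=2).
x = i·n + j = 4·13 + 2 = 54.
Check: 80^54 ≡ 27 (mod 157).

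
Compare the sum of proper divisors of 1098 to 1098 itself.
abundant

Proper divisors of 1098: sum = 1 + 2 + 3 + 6 + 9 + 18 + 61 + 122 + 183 + 366 + 549 = 1320
Since 1320 > 1098, 1098 is abundant.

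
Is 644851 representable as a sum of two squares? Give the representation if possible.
Not possible

Factorization: 644851 = 23^3 × 53
By Fermat: n is sum of two squares iff every prime p ≡ 3 (mod 4) appears to even power.
Prime(s) ≡ 3 (mod 4) with odd exponent: [(23, 3)]
Therefore 644851 cannot be expressed as a² + b².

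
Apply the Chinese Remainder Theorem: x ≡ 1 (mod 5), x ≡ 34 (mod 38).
186

Using Chinese Remainder Theorem:
M = 5 × 38 = 190
M1 = 38, M2 = 5
y1 = 38^(-1) mod 5 = 2
y2 = 5^(-1) mod 38 = 23
x = (1×38×2 + 34×5×23) mod 190 = 186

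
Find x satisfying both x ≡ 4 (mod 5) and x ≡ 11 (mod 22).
99

Using Chinese Remainder Theorem:
M = 5 × 22 = 110
M1 = 22, M2 = 5
y1 = 22^(-1) mod 5 = 3
y2 = 5^(-1) mod 22 = 9
x = (4×22×3 + 11×5×9) mod 110 = 99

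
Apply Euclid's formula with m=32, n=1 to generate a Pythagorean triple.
(1023, 64, 1025)

Euclid's formula: a = m² - n², b = 2mn, c = m² + n²
m = 32, n = 1
a = 32² - 1² = 1024 - 1 = 1023
b = 2 × 32 × 1 = 64
c = 32² + 1² = 1024 + 1 = 1025
Verification: 1023² + 64² = 1046529 + 4096 = 1050625 = 1025² ✓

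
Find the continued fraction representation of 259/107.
[2; 2, 2, 1, 1, 1, 5]

Euclidean algorithm steps:
259 = 2 × 107 + 45
107 = 2 × 45 + 17
45 = 2 × 17 + 11
17 = 1 × 11 + 6
11 = 1 × 6 + 5
6 = 1 × 5 + 1
5 = 5 × 1 + 0
Continued fraction: [2; 2, 2, 1, 1, 1, 5]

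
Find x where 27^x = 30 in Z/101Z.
42

Baby-step giant-step with step n = ⌈√101⌉ = 11.
Baby steps 27^j mod 101 (j:value) for j=0..10: 0:1, 1:27, 2:22, 3:89, 4:80, 5:39, 6:43, 7:50, 8:37, 9:90, 10:6.
Giant-step multiplier: 27^(-11) ≡ 27^(100-11) = 27^89 ≡ 53 (mod 101).
Giant steps γ_i = 30·53^i mod 101: γ_0=30, γ_1=75, γ_2=36, γ_3=90 (in table at j=9).
x = i·n + j = 3·11 + 9 = 42.
Check: 27^42 ≡ 30 (mod 101).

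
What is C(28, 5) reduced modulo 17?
3

Using Lucas' theorem:
Write n=28 and k=5 in base 17:
n in base 17: [1, 11]
k in base 17: [0, 5]
C(28,5) mod 17 = ∏ C(n_i, k_i) mod 17
Digit binomials (mod 17): C(1,0) = 1; C(11,5) = 462 ≡ 3
Product: 1 × 3 = 3 ≡ 3 (mod 17)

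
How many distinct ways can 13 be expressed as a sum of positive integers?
101

p(n) counts ways to write n as a sum of positive integers (order ignored).
Euler's pentagonal recurrence: p(k) = p(k-1) + p(k-2) - p(k-5) - p(k-7) + p(k-12) + p(k-15) - ... (offsets j(3j∓1)/2, signs ++--, p(0)=1, p(<0)=0).
DP table for k = 0..12: p(0)=1, p(1)=1, p(2)=2, p(3)=3, p(4)=5, p(5)=7, p(6)=11, p(7)=15, p(8)=22, p(9)=30, p(10)=42, p(11)=56, p(12)=77.
Final step: p(13) = p(12) + p(11) - p(8) - p(6) + p(1)
= 77 + 56 - 22 - 11 + 1
= 101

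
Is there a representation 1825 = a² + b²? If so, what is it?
12² + 41² (a=12, b=41)

Factorization: 1825 = 5^2 × 73
By Fermat: n is sum of two squares iff every prime p ≡ 3 (mod 4) appears to even power.
All primes ≡ 3 (mod 4) appear to even power.
Search a = 0, 1, 2, … for 1825 - a² a perfect square: first hit at a = 12: 1825 - 144 = 1681 = 41².
1825 = 12² + 41² = 144 + 1681 ✓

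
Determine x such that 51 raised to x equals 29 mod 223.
56

Baby-step giant-step with step n = ⌈√223⌉ = 15.
Baby steps 51^j mod 223 (j:value) for j=0..14: 0:1, 1:51, 2:148, 3:189, 4:50, 5:97, 6:41, 7:84, 8:47, 9:167, 10:43, 11:186, 12:120, 13:99, 14:143.
Giant-step multiplier: 51^(-15) ≡ 51^(222-15) = 51^207 ≡ 125 (mod 223).
Giant steps γ_i = 29·125^i mod 223: γ_0=29, γ_1=57, γ_2=212, γ_3=186 (in table at j=11).
x = i·n + j = 3·15 + 11 = 56.
Check: 51^56 ≡ 29 (mod 223).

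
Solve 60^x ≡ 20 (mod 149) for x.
78

Baby-step giant-step with step n = ⌈√149⌉ = 13.
Baby steps 60^j mod 149 (j:value) for j=0..12: 0:1, 1:60, 2:24, 3:99, 4:129, 5:141, 6:116, 7:106, 8:102, 9:11, 10:64, 11:115, 12:46.
Giant-step multiplier: 60^(-13) ≡ 60^(148-13) = 60^135 ≡ 128 (mod 149).
Giant steps γ_i = 20·128^i mod 149: γ_0=20, γ_1=27, γ_2=29, γ_3=136, γ_4=124, γ_5=78, γ_6=1 (in table at j=0).
x = i·n + j = 6·13 + 0 = 78.
Check: 60^78 ≡ 20 (mod 149).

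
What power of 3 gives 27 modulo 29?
3

Baby-step giant-step with step n = ⌈√29⌉ = 6.
Baby steps 3^j mod 29 (j:value) for j=0..5: 0:1, 1:3, 2:9, 3:27, 4:23, 5:11.
h = 27 is already in the table at j=3, so x = 3.
Check: 3^3 ≡ 27 (mod 29).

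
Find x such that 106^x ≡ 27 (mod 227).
176

Baby-step giant-step with step n = ⌈√227⌉ = 16.
Baby steps 106^j mod 227 (j:value) for j=0..15: 0:1, 1:106, 2:113, 3:174, 4:57, 5:140, 6:85, 7:157, 8:71, 9:35, 10:78, 11:96, 12:188, 13:179, 14:133, 15:24.
Giant-step multiplier: 106^(-16) ≡ 106^(226-16) = 106^210 ≡ 29 (mod 227).
Giant steps γ_i = 27·29^i mod 227: γ_0=27, γ_1=102, γ_2=7, γ_3=203, γ_4=212, γ_5=19, γ_6=97, γ_7=89, γ_8=84, γ_9=166, γ_10=47, γ_11=1 (in table at j=0).
x = i·n + j = 11·16 + 0 = 176.
Check: 106^176 ≡ 27 (mod 227).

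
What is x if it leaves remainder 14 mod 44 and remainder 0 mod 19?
190

Using Chinese Remainder Theorem:
M = 44 × 19 = 836
M1 = 19, M2 = 44
y1 = 19^(-1) mod 44 = 7
y2 = 44^(-1) mod 19 = 16
x = (14×19×7 + 0×44×16) mod 836 = 190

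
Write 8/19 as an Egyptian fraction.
1/3 + 1/12 + 1/228

Greedy algorithm:
8/19: ceiling(19/8) = 3, use 1/3
5/57: ceiling(57/5) = 12, use 1/12
1/228: ceiling(228/1) = 228, use 1/228
Result: 8/19 = 1/3 + 1/12 + 1/228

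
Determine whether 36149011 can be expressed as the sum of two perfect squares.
Not possible

Factorization: 36149011 = 71^3 × 101
By Fermat: n is sum of two squares iff every prime p ≡ 3 (mod 4) appears to even power.
Prime(s) ≡ 3 (mod 4) with odd exponent: [(71, 3)]
Therefore 36149011 cannot be expressed as a² + b².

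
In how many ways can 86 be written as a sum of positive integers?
34262962

p(n) counts ways to write n as a sum of positive integers (order ignored).
Euler's pentagonal recurrence: p(k) = p(k-1) + p(k-2) - p(k-5) - p(k-7) + p(k-12) + p(k-15) - ... (offsets j(3j∓1)/2, signs ++--, p(0)=1, p(<0)=0).
DP table for k = 0..85: p(0)=1, p(1)=1, p(2)=2, p(3)=3, p(4)=5, p(5)=7, p(6)=11, p(7)=15, p(8)=22, p(9)=30, p(10)=42, p(11)=56, p(12)=77, p(13)=101, p(14)=135, p(15)=176, p(16)=231, p(17)=297, p(18)=385, p(19)=490, p(20)=627, p(21)=792, p(22)=1002, p(23)=1255, p(24)=1575, p(25)=1958, p(26)=2436, p(27)=3010, p(28)=3718, p(29)=4565, p(30)=5604, p(31)=6842, p(32)=8349, p(33)=10143, p(34)=12310, p(35)=14883, p(36)=17977, p(37)=21637, p(38)=26015, p(39)=31185, p(40)=37338, p(41)=44583, p(42)=53174, p(43)=63261, p(44)=75175, p(45)=89134, p(46)=105558, p(47)=124754, p(48)=147273, p(49)=173525, p(50)=204226, p(51)=239943, p(52)=281589, p(53)=329931, p(54)=386155, p(55)=451276, p(56)=526823, p(57)=614154, p(58)=715220, p(59)=831820, p(60)=966467, p(61)=1121505, p(62)=1300156, p(63)=1505499, p(64)=1741630, p(65)=2012558, p(66)=2323520, p(67)=2679689, p(68)=3087735, p(69)=3554345, p(70)=4087968, p(71)=4697205, p(72)=5392783, p(73)=6185689, p(74)=7089500, p(75)=8118264, p(76)=9289091, p(77)=10619863, p(78)=12132164, p(79)=13848650, p(80)=15796476, p(81)=18004327, p(82)=20506255, p(83)=23338469, p(84)=26543660, p(85)=30167357.
Final step: p(86) = p(85) + p(84) - p(81) - p(79) + p(74) + p(71) - p(64) - p(60) + p(51) + p(46) - p(35) - p(29) + p(16) + p(9)
= 30167357 + 26543660 - 18004327 - 13848650 + 7089500 + 4697205 - 1741630 - 966467 + 239943 + 105558 - 14883 - 4565 + 231 + 30
= 34262962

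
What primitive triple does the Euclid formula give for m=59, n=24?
(2905, 2832, 4057)

Euclid's formula: a = m² - n², b = 2mn, c = m² + n²
m = 59, n = 24
a = 59² - 24² = 3481 - 576 = 2905
b = 2 × 59 × 24 = 2832
c = 59² + 24² = 3481 + 576 = 4057
Verification: 2905² + 2832² = 8439025 + 8020224 = 16459249 = 4057² ✓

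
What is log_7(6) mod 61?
43

Baby-step giant-step with step n = ⌈√61⌉ = 8.
Baby steps 7^j mod 61 (j:value) for j=0..7: 0:1, 1:7, 2:49, 3:38, 4:22, 5:32, 6:41, 7:43.
Giant-step multiplier: 7^(-8) ≡ 7^(60-8) = 7^52 ≡ 15 (mod 61).
Giant steps γ_i = 6·15^i mod 61: γ_0=6, γ_1=29, γ_2=8, γ_3=59, γ_4=31, γ_5=38 (in table at j=3).
x = i·n + j = 5·8 + 3 = 43.
Check: 7^43 ≡ 6 (mod 61).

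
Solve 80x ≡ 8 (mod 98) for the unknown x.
x ≡ 5 (mod 49)

gcd(80, 98) = 2, which divides 8, so solutions exist.
Divide through by 2: 40x ≡ 4 (mod 49).
Find 40^(-1) mod 49 by the extended Euclidean algorithm:
49 = 1 × 40 + 9  ⟹  9 = (1)·49 + (-1)·40
40 = 4 × 9 + 4  ⟹  4 = (-4)·49 + (5)·40
9 = 2 × 4 + 1  ⟹  1 = (9)·49 + (-11)·40
So (-11)·40 ≡ 1 (mod 49), i.e. 40^(-1) ≡ -11 ≡ 38 (mod 49).
x ≡ 38 × 4 = 152 ≡ 5 (mod 49).
Check: 80 × 5 = 400 ≡ 8 (mod 98).
x ≡ 5 (mod 49), giving 2 solutions mod 98.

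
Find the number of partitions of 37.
21637

p(n) counts ways to write n as a sum of positive integers (order ignored).
Euler's pentagonal recurrence: p(k) = p(k-1) + p(k-2) - p(k-5) - p(k-7) + p(k-12) + p(k-15) - ... (offsets j(3j∓1)/2, signs ++--, p(0)=1, p(<0)=0).
DP table for k = 0..36: p(0)=1, p(1)=1, p(2)=2, p(3)=3, p(4)=5, p(5)=7, p(6)=11, p(7)=15, p(8)=22, p(9)=30, p(10)=42, p(11)=56, p(12)=77, p(13)=101, p(14)=135, p(15)=176, p(16)=231, p(17)=297, p(18)=385, p(19)=490, p(20)=627, p(21)=792, p(22)=1002, p(23)=1255, p(24)=1575, p(25)=1958, p(26)=2436, p(27)=3010, p(28)=3718, p(29)=4565, p(30)=5604, p(31)=6842, p(32)=8349, p(33)=10143, p(34)=12310, p(35)=14883, p(36)=17977.
Final step: p(37) = p(36) + p(35) - p(32) - p(30) + p(25) + p(22) - p(15) - p(11) + p(2)
= 17977 + 14883 - 8349 - 5604 + 1958 + 1002 - 176 - 56 + 2
= 21637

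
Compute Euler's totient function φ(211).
210

211 = 211
φ(n) = n × ∏(1 - 1/p) for each prime p dividing n
φ(211) = 211 × (1 - 1/211) = 210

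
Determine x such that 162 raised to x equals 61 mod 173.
109

Baby-step giant-step with step n = ⌈√173⌉ = 14.
Baby steps 162^j mod 173 (j:value) for j=0..13: 0:1, 1:162, 2:121, 3:53, 4:109, 5:12, 6:41, 7:68, 8:117, 9:97, 10:144, 11:146, 12:124, 13:20.
Giant-step multiplier: 162^(-14) ≡ 162^(172-14) = 162^158 ≡ 92 (mod 173).
Giant steps γ_i = 61·92^i mod 173: γ_0=61, γ_1=76, γ_2=72, γ_3=50, γ_4=102, γ_5=42, γ_6=58, γ_7=146 (in table at j=11).
x = i·n + j = 7·14 + 11 = 109.
Check: 162^109 ≡ 61 (mod 173).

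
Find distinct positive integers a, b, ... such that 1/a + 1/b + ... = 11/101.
1/10 + 1/113 + 1/16305 + 1/372177930

Greedy algorithm:
11/101: ceiling(101/11) = 10, use 1/10
9/1010: ceiling(1010/9) = 113, use 1/113
7/114130: ceiling(114130/7) = 16305, use 1/16305
1/372177930: ceiling(372177930/1) = 372177930, use 1/372177930
Result: 11/101 = 1/10 + 1/113 + 1/16305 + 1/372177930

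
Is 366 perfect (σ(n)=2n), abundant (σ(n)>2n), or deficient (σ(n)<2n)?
abundant

Proper divisors of 366: sum = 1 + 2 + 3 + 6 + 61 + 122 + 183 = 378
Since 378 > 366, 366 is abundant.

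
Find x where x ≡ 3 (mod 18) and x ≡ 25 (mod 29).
489

Using Chinese Remainder Theorem:
M = 18 × 29 = 522
M1 = 29, M2 = 18
y1 = 29^(-1) mod 18 = 5
y2 = 18^(-1) mod 29 = 21
x = (3×29×5 + 25×18×21) mod 522 = 489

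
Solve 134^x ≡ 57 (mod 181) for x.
77

Baby-step giant-step with step n = ⌈√181⌉ = 14.
Baby steps 134^j mod 181 (j:value) for j=0..13: 0:1, 1:134, 2:37, 3:71, 4:102, 5:93, 6:154, 7:2, 8:87, 9:74, 10:142, 11:23, 12:5, 13:127.
Giant-step multiplier: 134^(-14) ≡ 134^(180-14) = 134^166 ≡ 136 (mod 181).
Giant steps γ_i = 57·136^i mod 181: γ_0=57, γ_1=150, γ_2=128, γ_3=32, γ_4=8, γ_5=2 (in table at j=7).
x = i·n + j = 5·14 + 7 = 77.
Check: 134^77 ≡ 57 (mod 181).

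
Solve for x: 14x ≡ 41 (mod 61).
x ≡ 16 (mod 61)

gcd(14, 61) = 1, which divides 41, so solutions exist.
Find 14^(-1) mod 61 by the extended Euclidean algorithm:
61 = 4 × 14 + 5  ⟹  5 = (1)·61 + (-4)·14
14 = 2 × 5 + 4  ⟹  4 = (-2)·61 + (9)·14
5 = 1 × 4 + 1  ⟹  1 = (3)·61 + (-13)·14
So (-13)·14 ≡ 1 (mod 61), i.e. 14^(-1) ≡ -13 ≡ 48 (mod 61).
x ≡ 48 × 41 = 1968 ≡ 16 (mod 61).
Check: 14 × 16 = 224 ≡ 41 (mod 61).
Unique solution: x ≡ 16 (mod 61)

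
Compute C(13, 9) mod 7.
1

Using Lucas' theorem:
Write n=13 and k=9 in base 7:
n in base 7: [1, 6]
k in base 7: [1, 2]
C(13,9) mod 7 = ∏ C(n_i, k_i) mod 7
Digit binomials (mod 7): C(1,1) = 1; C(6,2) = 15 ≡ 1
Product: 1 × 1 = 1 ≡ 1 (mod 7)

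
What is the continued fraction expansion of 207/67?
[3; 11, 6]

Euclidean algorithm steps:
207 = 3 × 67 + 6
67 = 11 × 6 + 1
6 = 6 × 1 + 0
Continued fraction: [3; 11, 6]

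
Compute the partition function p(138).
12292341831

p(n) counts ways to write n as a sum of positive integers (order ignored).
Euler's pentagonal recurrence: p(k) = p(k-1) + p(k-2) - p(k-5) - p(k-7) + p(k-12) + p(k-15) - ... (offsets j(3j∓1)/2, signs ++--, p(0)=1, p(<0)=0).
DP table for k = 0..137: p(0)=1, p(1)=1, p(2)=2, p(3)=3, p(4)=5, p(5)=7, p(6)=11, p(7)=15, p(8)=22, p(9)=30, p(10)=42, p(11)=56, p(12)=77, p(13)=101, p(14)=135, p(15)=176, p(16)=231, p(17)=297, p(18)=385, p(19)=490, p(20)=627, p(21)=792, p(22)=1002, p(23)=1255, p(24)=1575, p(25)=1958, p(26)=2436, p(27)=3010, p(28)=3718, p(29)=4565, p(30)=5604, p(31)=6842, p(32)=8349, p(33)=10143, p(34)=12310, p(35)=14883, p(36)=17977, p(37)=21637, p(38)=26015, p(39)=31185, p(40)=37338, p(41)=44583, p(42)=53174, p(43)=63261, p(44)=75175, p(45)=89134, p(46)=105558, p(47)=124754, p(48)=147273, p(49)=173525, p(50)=204226, p(51)=239943, p(52)=281589, p(53)=329931, p(54)=386155, p(55)=451276, p(56)=526823, p(57)=614154, p(58)=715220, p(59)=831820, p(60)=966467, p(61)=1121505, p(62)=1300156, p(63)=1505499, p(64)=1741630, p(65)=2012558, p(66)=2323520, p(67)=2679689, p(68)=3087735, p(69)=3554345, p(70)=4087968, p(71)=4697205, p(72)=5392783, p(73)=6185689, p(74)=7089500, p(75)=8118264, p(76)=9289091, p(77)=10619863, p(78)=12132164, p(79)=13848650, p(80)=15796476, p(81)=18004327, p(82)=20506255, p(83)=23338469, p(84)=26543660, p(85)=30167357, p(86)=34262962, p(87)=38887673, p(88)=44108109, p(89)=49995925, p(90)=56634173, p(91)=64112359, p(92)=72533807, p(93)=82010177, p(94)=92669720, p(95)=104651419, p(96)=118114304, p(97)=133230930, p(98)=150198136, p(99)=169229875, p(100)=190569292, p(101)=214481126, p(102)=241265379, p(103)=271248950, p(104)=304801365, p(105)=342325709, p(106)=384276336, p(107)=431149389, p(108)=483502844, p(109)=541946240, p(110)=607163746, p(111)=679903203, p(112)=761002156, p(113)=851376628, p(114)=952050665, p(115)=1064144451, p(116)=1188908248, p(117)=1327710076, p(118)=1482074143, p(119)=1653668665, p(120)=1844349560, p(121)=2056148051, p(122)=2291320912, p(123)=2552338241, p(124)=2841940500, p(125)=3163127352, p(126)=3519222692, p(127)=3913864295, p(128)=4351078600, p(129)=4835271870, p(130)=5371315400, p(131)=5964539504, p(132)=6620830889, p(133)=7346629512, p(134)=8149040695, p(135)=9035836076, p(136)=10015581680, p(137)=11097645016.
Final step: p(138) = p(137) + p(136) - p(133) - p(131) + p(126) + p(123) - p(116) - p(112) + p(103) + p(98) - p(87) - p(81) + p(68) + p(61) - p(46) - p(38) + p(21) + p(12)
= 11097645016 + 10015581680 - 7346629512 - 5964539504 + 3519222692 + 2552338241 - 1188908248 - 761002156 + 271248950 + 150198136 - 38887673 - 18004327 + 3087735 + 1121505 - 105558 - 26015 + 792 + 77
= 12292341831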